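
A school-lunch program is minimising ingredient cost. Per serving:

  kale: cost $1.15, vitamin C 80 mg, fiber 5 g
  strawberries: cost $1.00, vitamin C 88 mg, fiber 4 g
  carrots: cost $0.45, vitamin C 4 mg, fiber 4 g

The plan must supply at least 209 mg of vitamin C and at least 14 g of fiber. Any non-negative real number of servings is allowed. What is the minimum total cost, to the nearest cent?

kale only: max(209/80, 14/5) = 2.8 servings → $3.22.
strawberries only: max(209/88, 14/4) = 3.5 servings → $3.50.
carrots only: max(209/4, 14/4) = 52.25 servings → $23.51.
kale + strawberries with both targets exact would need a negative amount; discard.
kale + carrots with both tight: 2.6 servings and 0.25 servings → $3.10.
strawberries + carrots with both tight: 2.321 servings and 1.179 servings → $2.85.
Cheapest feasible corner: $2.85.

$2.85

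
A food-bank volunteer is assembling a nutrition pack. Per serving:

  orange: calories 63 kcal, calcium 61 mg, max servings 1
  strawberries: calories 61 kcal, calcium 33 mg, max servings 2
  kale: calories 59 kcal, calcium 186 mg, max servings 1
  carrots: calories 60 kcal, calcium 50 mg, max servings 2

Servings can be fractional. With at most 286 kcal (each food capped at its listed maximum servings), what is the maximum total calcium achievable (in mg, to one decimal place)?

Calcium per kcal: kale 3.153, orange 0.9683, carrots 0.8333, strawberries 0.541.
Take 1 serving of kale: uses 59 kcal, +186.0 mg calcium (running total 186.0 mg).
Take 1 serving of orange: uses 63 kcal, +61.0 mg calcium (running total 247.0 mg).
Take 2 servings of carrots: uses 120 kcal, +100.0 mg calcium (running total 347.0 mg).
Take 0.7213 servings of strawberries: uses 44 kcal, +23.8 mg calcium (running total 370.8 mg).
Filling greedily by calcium-per-kcal is optimal for one linear limit, giving 370.8 mg.

370.8 mg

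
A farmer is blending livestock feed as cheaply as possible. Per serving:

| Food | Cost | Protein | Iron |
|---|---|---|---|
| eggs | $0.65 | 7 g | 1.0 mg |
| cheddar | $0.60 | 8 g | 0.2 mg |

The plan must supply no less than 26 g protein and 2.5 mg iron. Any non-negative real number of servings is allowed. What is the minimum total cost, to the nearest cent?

$2.23

With two linear requirements the optimum uses one or two foods; enumerate the corners.
eggs only: max(26/7, 2.5/1.0) = 3.714 servings → $2.41.
cheddar only: max(26/8, 2.5/0.2) = 12.5 servings → $7.50.
eggs + cheddar with both tight: 2.242 servings and 1.288 servings → $2.23.
The minimum over all feasible corners is $2.23.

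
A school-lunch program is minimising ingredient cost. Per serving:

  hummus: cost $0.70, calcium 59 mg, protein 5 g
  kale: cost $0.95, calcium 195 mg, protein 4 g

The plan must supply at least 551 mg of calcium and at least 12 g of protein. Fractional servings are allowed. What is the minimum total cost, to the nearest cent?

With two linear requirements the optimum uses one or two foods; enumerate the corners.
hummus only: max(551/59, 12/5) = 9.339 servings → $6.54.
kale only: max(551/195, 12/4) = 3 servings → $2.85.
hummus + kale with both tight: 0.184 servings and 2.77 servings → $2.76.
So the least-cost plan costs $2.76.

$2.76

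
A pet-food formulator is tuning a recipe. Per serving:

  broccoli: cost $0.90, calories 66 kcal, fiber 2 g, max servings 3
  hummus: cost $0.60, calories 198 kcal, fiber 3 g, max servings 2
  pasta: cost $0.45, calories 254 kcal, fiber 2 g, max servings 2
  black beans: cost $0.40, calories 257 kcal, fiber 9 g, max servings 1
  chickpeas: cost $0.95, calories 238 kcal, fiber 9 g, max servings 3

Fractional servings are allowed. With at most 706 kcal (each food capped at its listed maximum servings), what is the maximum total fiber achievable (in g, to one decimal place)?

26.7 g

Fiber per kcal: chickpeas 0.03782, black beans 0.03502, broccoli 0.0303, hummus 0.01515, pasta 0.007874.
Take 2.966 servings of chickpeas: uses 706 kcal, +26.7 g fiber (running total 26.7 g).
Filling greedily by fiber-per-kcal is optimal for one linear limit, giving 26.7 g.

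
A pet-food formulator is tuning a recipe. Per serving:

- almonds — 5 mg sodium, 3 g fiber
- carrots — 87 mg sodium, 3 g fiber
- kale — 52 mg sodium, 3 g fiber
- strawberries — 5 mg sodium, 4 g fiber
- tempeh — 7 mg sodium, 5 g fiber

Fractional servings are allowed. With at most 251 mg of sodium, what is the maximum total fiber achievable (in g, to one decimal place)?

200.8 g

Fiber per mg sodium: strawberries 0.8, tempeh 0.7143, almonds 0.6, kale 0.05769, carrots 0.03448.
With no serving limits, spend the whole sodium allowance on strawberries: 251 mg / 5 mg × 4 g = 200.8 g.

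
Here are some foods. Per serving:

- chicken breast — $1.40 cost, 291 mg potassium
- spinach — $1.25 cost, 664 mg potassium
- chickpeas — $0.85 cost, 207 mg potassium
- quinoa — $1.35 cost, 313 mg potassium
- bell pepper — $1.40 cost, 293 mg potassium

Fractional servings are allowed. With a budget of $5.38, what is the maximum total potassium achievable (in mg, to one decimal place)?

2857.9 mg

Potassium per dollar: spinach 531.2, chickpeas 243.5, quinoa 231.9, bell pepper 209.3, chicken breast 207.9.
With no serving limits, spend the whole cost allowance on spinach: $5.38 / $1.25 × 664 mg = 2857.9 mg.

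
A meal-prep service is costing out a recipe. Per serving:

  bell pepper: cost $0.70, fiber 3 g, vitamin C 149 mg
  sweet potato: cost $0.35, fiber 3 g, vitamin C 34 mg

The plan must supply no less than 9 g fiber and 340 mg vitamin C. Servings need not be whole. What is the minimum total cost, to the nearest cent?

With two linear requirements the optimum uses one or two foods; enumerate the corners.
bell pepper only: max(9/3, 340/149) = 3 servings → $2.10.
sweet potato only: max(9/3, 340/34) = 10 servings → $3.50.
bell pepper + sweet potato with both tight: 2.07 servings and 0.9304 servings → $1.77.
Cheapest feasible corner: $1.77.

$1.77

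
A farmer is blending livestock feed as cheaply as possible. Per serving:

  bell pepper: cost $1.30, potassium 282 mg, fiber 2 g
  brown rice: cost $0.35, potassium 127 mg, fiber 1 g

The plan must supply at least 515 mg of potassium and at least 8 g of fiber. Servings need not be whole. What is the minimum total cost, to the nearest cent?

$2.80

bell pepper only: max(515/282, 8/2) = 4 servings → $5.20.
brown rice only: max(515/127, 8/1) = 8 servings → $2.80.
bell pepper + brown rice with both targets exact would need a negative amount; discard.
The minimum over all feasible corners is $2.80.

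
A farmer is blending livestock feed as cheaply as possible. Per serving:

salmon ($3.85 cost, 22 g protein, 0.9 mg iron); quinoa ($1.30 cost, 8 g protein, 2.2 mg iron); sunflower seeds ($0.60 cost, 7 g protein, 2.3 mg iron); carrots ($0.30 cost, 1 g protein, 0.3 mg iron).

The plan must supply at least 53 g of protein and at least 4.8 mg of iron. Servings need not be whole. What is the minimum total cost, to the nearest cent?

$4.54

Check every corner: each single food scaled to meet both minima, and each pair solved so both constraints bind.
salmon only: max(53/22, 4.8/0.9) = 5.333 servings → $20.53.
quinoa only: max(53/8, 4.8/2.2) = 6.625 servings → $8.61.
sunflower seeds only: max(53/7, 4.8/2.3) = 7.571 servings → $4.54.
carrots only: max(53/1, 4.8/0.3) = 53 servings → $15.90.
salmon + quinoa with both tight: 1.898 servings and 1.405 servings → $9.13.
salmon + sunflower seeds with both tight: 1.993 servings and 1.307 servings → $8.46.
salmon + carrots with both tight: 1.947 servings and 10.16 servings → $10.54.
quinoa + sunflower seeds: the both-tight solution has a negative serving — not a feasible corner.
quinoa + carrots with both targets exact would need a negative amount; discard.
sunflower seeds + carrots: intersection lies outside the first quadrant.
The minimum over all feasible corners is $4.54.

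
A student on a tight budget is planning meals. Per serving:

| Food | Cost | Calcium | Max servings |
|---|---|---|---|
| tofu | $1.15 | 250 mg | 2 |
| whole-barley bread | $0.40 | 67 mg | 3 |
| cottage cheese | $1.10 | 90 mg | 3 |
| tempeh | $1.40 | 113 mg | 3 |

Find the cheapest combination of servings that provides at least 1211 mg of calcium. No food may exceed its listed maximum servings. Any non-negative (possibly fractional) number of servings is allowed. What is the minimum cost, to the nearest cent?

Cost per mg of calcium: tofu $0.0046, whole-barley bread $0.0060, cottage cheese $0.0122, tempeh $0.0124.
Take 2 servings of tofu: +500.0 mg calcium for $2.30 (total $2.30, still need 711.0 mg).
Take 3 servings of whole-barley bread: +201.0 mg calcium for $1.20 (total $3.50, still need 510.0 mg).
Take 3 servings of cottage cheese: +270.0 mg calcium for $3.30 (total $6.80, still need 240.0 mg).
Take 2.124 servings of tempeh: +240.0 mg calcium for $2.97 (total $9.77, still need 0.0 mg).
Filling from the cheapest source first is optimal under one linear minimum: $9.77.

$9.77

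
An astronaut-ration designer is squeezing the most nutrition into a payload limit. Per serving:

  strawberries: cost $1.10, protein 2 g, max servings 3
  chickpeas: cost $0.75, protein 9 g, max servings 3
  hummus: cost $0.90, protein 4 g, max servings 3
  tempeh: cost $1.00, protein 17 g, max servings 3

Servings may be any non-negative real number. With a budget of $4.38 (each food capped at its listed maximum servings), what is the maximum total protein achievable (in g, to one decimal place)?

67.6 g

Protein per dollar: tempeh 17, chickpeas 12, hummus 4.444, strawberries 1.818.
Take 3 servings of tempeh: spends $3.00, +51.0 g protein (running total 51.0 g).
Take 1.84 servings of chickpeas: spends $1.38, +16.6 g protein (running total 67.6 g).
Filling greedily by protein-per-dollar is optimal for one linear limit, giving 67.6 g.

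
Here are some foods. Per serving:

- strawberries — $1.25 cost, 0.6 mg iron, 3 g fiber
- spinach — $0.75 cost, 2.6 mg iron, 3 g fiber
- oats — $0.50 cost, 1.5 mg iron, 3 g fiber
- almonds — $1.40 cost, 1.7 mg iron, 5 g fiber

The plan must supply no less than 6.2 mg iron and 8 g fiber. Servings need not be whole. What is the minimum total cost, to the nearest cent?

With two linear requirements the optimum uses one or two foods; enumerate the corners.
strawberries only: max(6.2/0.6, 8/3) = 10.33 servings → $12.92.
spinach only: max(6.2/2.6, 8/3) = 2.667 servings → $2.00.
oats only: max(6.2/1.5, 8/3) = 4.133 servings → $2.07.
almonds only: max(6.2/1.7, 8/5) = 3.647 servings → $5.11.
strawberries + spinach with both tight: 0.3667 servings and 2.3 servings → $2.18.
strawberries + oats: intersection lies outside the first quadrant.
strawberries + almonds: intersection lies outside the first quadrant.
spinach + oats with both tight: 2 servings and 0.6667 servings → $1.83.
spinach + almonds with both tight: 2.203 servings and 0.2785 servings → $2.04.
oats + almonds: the both-tight solution has a negative serving — not a feasible corner.
Cheapest feasible corner: $1.83.

$1.83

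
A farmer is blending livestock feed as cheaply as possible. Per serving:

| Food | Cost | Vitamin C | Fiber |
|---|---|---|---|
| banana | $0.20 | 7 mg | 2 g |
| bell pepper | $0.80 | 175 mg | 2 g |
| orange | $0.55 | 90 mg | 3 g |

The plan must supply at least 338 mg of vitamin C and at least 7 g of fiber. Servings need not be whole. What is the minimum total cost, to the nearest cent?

banana only: max(338/7, 7/2) = 48.29 servings → $9.66.
bell pepper only: max(338/175, 7/2) = 3.5 servings → $2.80.
orange only: max(338/90, 7/3) = 3.756 servings → $2.07.
banana + bell pepper with both tight: 1.634 servings and 1.866 servings → $1.82.
banana + orange: intersection lies outside the first quadrant.
bell pepper + orange with both tight: 1.113 servings and 1.591 servings → $1.77.
The minimum over all feasible corners is $1.77.

$1.77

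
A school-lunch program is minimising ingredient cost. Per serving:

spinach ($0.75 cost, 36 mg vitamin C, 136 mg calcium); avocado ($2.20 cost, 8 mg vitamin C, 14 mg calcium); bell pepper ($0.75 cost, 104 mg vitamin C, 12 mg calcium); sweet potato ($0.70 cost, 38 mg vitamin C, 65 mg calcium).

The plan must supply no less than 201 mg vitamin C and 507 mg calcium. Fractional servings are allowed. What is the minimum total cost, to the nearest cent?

$3.25

The cheapest plan sits at a corner of the feasible region — with two constraints it uses at most two foods.
spinach only: max(201/36, 507/136) = 5.583 servings → $4.19.
avocado only: max(201/8, 507/14) = 36.21 servings → $79.67.
bell pepper only: max(201/104, 507/12) = 42.25 servings → $31.69.
sweet potato only: max(201/38, 507/65) = 7.8 servings → $5.46.
spinach + avocado with both tight: 2.127 servings and 15.55 servings → $35.82.
spinach + bell pepper with both tight: 3.669 servings and 0.6625 servings → $3.25.
spinach + sweet potato with both tight: 2.193 servings and 3.212 servings → $3.89.
avocado + bell pepper: intersection lies outside the first quadrant.
avocado + sweet potato with both targets exact would need a negative amount; discard.
bell pepper + sweet potato: the both-tight solution has a negative serving — not a feasible corner.
The minimum over all feasible corners is $3.25.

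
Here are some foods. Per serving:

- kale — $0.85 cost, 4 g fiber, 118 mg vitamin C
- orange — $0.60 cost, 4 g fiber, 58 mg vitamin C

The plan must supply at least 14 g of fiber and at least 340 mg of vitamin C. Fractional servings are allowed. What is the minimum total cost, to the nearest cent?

$2.67

The cheapest plan sits at a corner of the feasible region — with two constraints it uses at most two foods.
kale only: max(14/4, 340/118) = 3.5 servings → $2.98.
orange only: max(14/4, 340/58) = 5.862 servings → $3.52.
kale + orange with both tight: 2.283 servings and 1.217 servings → $2.67.
So the least-cost plan costs $2.67.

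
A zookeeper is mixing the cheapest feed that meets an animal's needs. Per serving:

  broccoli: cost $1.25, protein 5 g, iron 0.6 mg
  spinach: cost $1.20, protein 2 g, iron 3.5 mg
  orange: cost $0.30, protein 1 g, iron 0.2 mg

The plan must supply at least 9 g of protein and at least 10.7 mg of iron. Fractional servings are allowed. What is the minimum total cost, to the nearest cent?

$4.32

For a min-cost LP with two ≥-constraints, a basic feasible solution has at most two positive variables.
broccoli only: max(9/5, 10.7/0.6) = 17.83 servings → $22.29.
spinach only: max(9/2, 10.7/3.5) = 4.5 servings → $5.40.
orange only: max(9/1, 10.7/0.2) = 53.5 servings → $16.05.
broccoli + spinach with both tight: 0.6196 servings and 2.951 servings → $4.32.
broccoli + orange: intersection lies outside the first quadrant.
spinach + orange with both tight: 2.871 servings and 3.258 servings → $4.42.
So the least-cost plan costs $4.32.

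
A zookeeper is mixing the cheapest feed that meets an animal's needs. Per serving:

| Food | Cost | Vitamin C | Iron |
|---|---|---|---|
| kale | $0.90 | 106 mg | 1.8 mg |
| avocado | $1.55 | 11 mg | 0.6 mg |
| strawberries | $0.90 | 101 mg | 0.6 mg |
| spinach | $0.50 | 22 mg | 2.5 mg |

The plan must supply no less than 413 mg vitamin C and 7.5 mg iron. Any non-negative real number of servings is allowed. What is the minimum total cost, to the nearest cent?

This is a tiny linear program; its minimum lies at a vertex of the feasible set. List the vertices and price them.
kale only: max(413/106, 7.5/1.8) = 4.167 servings → $3.75.
avocado only: max(413/11, 7.5/0.6) = 37.55 servings → $58.20.
strawberries only: max(413/101, 7.5/0.6) = 12.5 servings → $11.25.
spinach only: max(413/22, 7.5/2.5) = 18.77 servings → $9.39.
kale + avocado with both tight: 3.774 servings and 1.178 servings → $5.22.
kale + strawberries: the both-tight solution has a negative serving — not a feasible corner.
kale + spinach with both tight: 3.849 servings and 0.2289 servings → $3.58.
avocado + strawberries with both tight: 9.439 servings and 3.061 servings → $17.39.
avocado + spinach: the both-tight solution has a negative serving — not a feasible corner.
strawberries + spinach with both tight: 3.625 servings and 2.13 servings → $4.33.
So the least-cost plan costs $3.58.

$3.58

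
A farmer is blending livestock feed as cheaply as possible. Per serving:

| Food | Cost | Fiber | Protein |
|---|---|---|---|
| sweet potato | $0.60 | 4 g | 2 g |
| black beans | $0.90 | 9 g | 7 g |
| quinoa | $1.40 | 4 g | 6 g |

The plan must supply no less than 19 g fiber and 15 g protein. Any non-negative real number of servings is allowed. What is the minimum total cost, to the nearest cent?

Two binding constraints pin down two serving amounts, so the optimal mix uses at most two foods. The candidates are each food alone (scaled to the tighter of fiber/protein) and each pair with both constraints tight.
sweet potato only: max(19/4, 15/2) = 7.5 servings → $4.50.
black beans only: max(19/9, 15/7) = 2.143 servings → $1.93.
quinoa only: max(19/4, 15/6) = 4.75 servings → $6.65.
sweet potato + black beans with both targets exact would need a negative amount; discard.
sweet potato + quinoa with both tight: 3.375 servings and 1.375 servings → $3.95.
black beans + quinoa with both tight: 2.077 servings and 0.07692 servings → $1.98.
So the least-cost plan costs $1.93.

$1.93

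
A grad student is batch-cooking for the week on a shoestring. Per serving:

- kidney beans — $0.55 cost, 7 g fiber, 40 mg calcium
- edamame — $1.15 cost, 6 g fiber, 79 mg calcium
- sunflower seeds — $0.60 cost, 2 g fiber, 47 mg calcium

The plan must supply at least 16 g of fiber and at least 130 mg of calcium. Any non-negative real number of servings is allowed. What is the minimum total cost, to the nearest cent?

$1.74

For a min-cost LP with two ≥-constraints, a basic feasible solution has at most two positive variables.
kidney beans only: max(16/7, 130/40) = 3.25 servings → $1.79.
edamame only: max(16/6, 130/79) = 2.667 servings → $3.07.
sunflower seeds only: max(16/2, 130/47) = 8 servings → $4.80.
kidney beans + edamame with both tight: 1.546 servings and 0.8626 servings → $1.84.
kidney beans + sunflower seeds with both tight: 1.976 servings and 1.084 servings → $1.74.
edamame + sunflower seeds: the both-tight solution has a negative serving — not a feasible corner.
The minimum over all feasible corners is $1.74.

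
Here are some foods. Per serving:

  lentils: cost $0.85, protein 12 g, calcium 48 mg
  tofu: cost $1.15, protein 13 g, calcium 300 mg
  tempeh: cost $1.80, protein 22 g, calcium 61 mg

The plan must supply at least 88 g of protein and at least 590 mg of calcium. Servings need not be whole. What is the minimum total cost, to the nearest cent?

$6.45

lentils only: max(88/12, 590/48) = 12.29 servings → $10.45.
tofu only: max(88/13, 590/300) = 6.769 servings → $7.78.
tempeh only: max(88/22, 590/61) = 9.672 servings → $17.41.
lentils + tofu with both tight: 6.294 servings and 0.9597 servings → $6.45.
lentils + tempeh: the both-tight solution has a negative serving — not a feasible corner.
tofu + tempeh with both tight: 1.311 servings and 3.225 servings → $7.31.
Cheapest feasible corner: $6.45.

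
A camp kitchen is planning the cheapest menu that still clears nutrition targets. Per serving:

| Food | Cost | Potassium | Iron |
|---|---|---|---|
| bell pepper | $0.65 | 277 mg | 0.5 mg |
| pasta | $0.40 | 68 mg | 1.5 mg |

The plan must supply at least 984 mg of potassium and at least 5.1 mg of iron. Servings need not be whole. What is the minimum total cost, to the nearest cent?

$2.89

This is a tiny linear program; its minimum lies at a vertex of the feasible set. List the vertices and price them.
bell pepper only: max(984/277, 5.1/0.5) = 10.2 servings → $6.63.
pasta only: max(984/68, 5.1/1.5) = 14.47 servings → $5.79.
bell pepper + pasta with both tight: 2.96 servings and 2.413 servings → $2.89.
The minimum over all feasible corners is $2.89.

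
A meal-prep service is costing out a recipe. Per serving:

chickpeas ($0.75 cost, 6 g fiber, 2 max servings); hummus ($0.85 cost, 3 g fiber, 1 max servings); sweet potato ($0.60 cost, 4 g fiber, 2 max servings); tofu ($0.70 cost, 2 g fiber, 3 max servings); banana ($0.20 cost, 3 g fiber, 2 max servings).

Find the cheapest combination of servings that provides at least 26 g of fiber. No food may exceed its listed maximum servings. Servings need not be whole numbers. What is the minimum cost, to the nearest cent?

$3.10

Cost per g of fiber: banana $0.0667, chickpeas $0.1250, sweet potato $0.1500, hummus $0.2833, tofu $0.3500.
Take 2 servings of banana: +6.0 g fiber for $0.40 (total $0.40, still need 20.0 g).
Take 2 servings of chickpeas: +12.0 g fiber for $1.50 (total $1.90, still need 8.0 g).
Take 2 servings of sweet potato: +8.0 g fiber for $1.20 (total $3.10, still need 0.0 g).
Greedy by cheapest-per-g is optimal for a single linear constraint, so the minimum cost is $3.10.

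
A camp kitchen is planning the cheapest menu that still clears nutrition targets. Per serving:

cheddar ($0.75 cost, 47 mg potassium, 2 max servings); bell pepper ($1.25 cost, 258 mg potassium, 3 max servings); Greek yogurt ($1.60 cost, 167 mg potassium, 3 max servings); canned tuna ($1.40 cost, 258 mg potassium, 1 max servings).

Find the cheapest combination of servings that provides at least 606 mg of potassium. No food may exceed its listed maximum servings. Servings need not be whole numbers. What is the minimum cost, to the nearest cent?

Cost per mg of potassium: bell pepper $0.0048, canned tuna $0.0054, Greek yogurt $0.0096, cheddar $0.0160.
Take 2.349 servings of bell pepper: +606.0 mg potassium for $2.94 (total $2.94, still need 0.0 mg).
Filling from the cheapest source first is optimal under one linear minimum: $2.94.

$2.94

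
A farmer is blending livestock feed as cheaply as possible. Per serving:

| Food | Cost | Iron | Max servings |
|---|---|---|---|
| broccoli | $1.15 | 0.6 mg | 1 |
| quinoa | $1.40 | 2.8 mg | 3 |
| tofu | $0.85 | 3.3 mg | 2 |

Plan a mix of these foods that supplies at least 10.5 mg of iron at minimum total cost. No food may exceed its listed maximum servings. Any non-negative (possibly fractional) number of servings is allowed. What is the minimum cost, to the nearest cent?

$3.65

Cost per mg of iron: tofu $0.2576, quinoa $0.5000, broccoli $1.9167.
Take 2 servings of tofu: +6.6 mg iron for $1.70 (total $1.70, still need 3.9 mg).
Take 1.393 servings of quinoa: +3.9 mg iron for $1.95 (total $3.65, still need 0.0 mg).
Greedy by cheapest-per-mg is optimal for a single linear constraint, so the minimum cost is $3.65.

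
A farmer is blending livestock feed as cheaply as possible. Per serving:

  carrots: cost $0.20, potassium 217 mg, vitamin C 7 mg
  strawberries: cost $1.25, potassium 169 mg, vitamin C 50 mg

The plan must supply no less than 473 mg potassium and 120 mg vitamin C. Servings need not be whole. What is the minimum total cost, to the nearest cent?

Compare the cost at each extreme point of the feasible region.
carrots only: max(473/217, 120/7) = 17.14 servings → $3.43.
strawberries only: max(473/169, 120/50) = 2.799 servings → $3.50.
carrots + strawberries with both tight: 0.3486 servings and 2.351 servings → $3.01.
Cheapest feasible corner: $3.01.

$3.01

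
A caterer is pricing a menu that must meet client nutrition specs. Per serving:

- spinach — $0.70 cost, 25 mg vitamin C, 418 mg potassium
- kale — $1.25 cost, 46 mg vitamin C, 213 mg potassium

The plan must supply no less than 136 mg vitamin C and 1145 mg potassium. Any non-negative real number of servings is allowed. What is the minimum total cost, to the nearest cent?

$3.73

Minimising a linear cost over {vitamin C ≥ 136, potassium ≥ 1145, servings ≥ 0} — the optimum is at a vertex, using one or two foods.
spinach only: max(136/25, 1145/418) = 5.44 servings → $3.81.
kale only: max(136/46, 1145/213) = 5.376 servings → $6.72.
spinach + kale with both tight: 1.705 servings and 2.03 servings → $3.73.
Cheapest feasible corner: $3.73.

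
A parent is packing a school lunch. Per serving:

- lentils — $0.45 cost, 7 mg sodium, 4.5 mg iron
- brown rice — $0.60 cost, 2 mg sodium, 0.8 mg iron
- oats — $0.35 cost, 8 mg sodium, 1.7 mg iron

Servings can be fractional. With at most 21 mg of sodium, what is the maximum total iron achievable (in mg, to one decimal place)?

Iron per mg sodium: lentils 0.6429, brown rice 0.4, oats 0.2125.
With no serving limits, spend the whole sodium allowance on lentils: 21 mg / 7 mg × 4.5 mg = 13.5 mg.

13.5 mg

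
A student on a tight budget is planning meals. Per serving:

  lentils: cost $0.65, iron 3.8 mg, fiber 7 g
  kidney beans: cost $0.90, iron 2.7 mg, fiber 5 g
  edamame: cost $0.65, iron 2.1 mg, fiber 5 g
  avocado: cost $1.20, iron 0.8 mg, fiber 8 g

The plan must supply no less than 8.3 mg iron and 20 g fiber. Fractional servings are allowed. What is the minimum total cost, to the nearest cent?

This is a tiny linear program; its minimum lies at a vertex of the feasible set. List the vertices and price them.
lentils only: max(8.3/3.8, 20/7) = 2.857 servings → $1.86.
kidney beans only: max(8.3/2.7, 20/5) = 4 servings → $3.60.
edamame only: max(8.3/2.1, 20/5) = 4 servings → $2.60.
avocado only: max(8.3/0.8, 20/8) = 10.38 servings → $12.45.
lentils + kidney beans with both targets exact would need a negative amount; discard.
lentils + edamame with both targets exact would need a negative amount; discard.
lentils + avocado with both tight: 2.032 servings and 0.7218 servings → $2.19.
kidney beans + edamame: the both-tight solution has a negative serving — not a feasible corner.
kidney beans + avocado with both tight: 2.864 servings and 0.7102 servings → $3.43.
edamame + avocado with both tight: 3.938 servings and 0.03906 servings → $2.61.
Cheapest feasible corner: $1.86.

$1.86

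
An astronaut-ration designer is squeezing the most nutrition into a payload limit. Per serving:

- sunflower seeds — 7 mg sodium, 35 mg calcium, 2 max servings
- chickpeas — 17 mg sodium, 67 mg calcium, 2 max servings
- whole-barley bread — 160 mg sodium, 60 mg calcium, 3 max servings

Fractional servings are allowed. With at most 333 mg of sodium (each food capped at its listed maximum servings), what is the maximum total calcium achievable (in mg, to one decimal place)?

310.9 mg

Calcium per mg sodium: sunflower seeds 5, chickpeas 3.941, whole-barley bread 0.375.
Take 2 servings of sunflower seeds: uses 14 mg sodium, +70.0 mg calcium (running total 70.0 mg).
Take 2 servings of chickpeas: uses 34 mg sodium, +134.0 mg calcium (running total 204.0 mg).
Take 1.781 servings of whole-barley bread: uses 285 mg sodium, +106.9 mg calcium (running total 310.9 mg).
Greedy by best ratio exhausts the sodium allowance optimally: 310.9 mg.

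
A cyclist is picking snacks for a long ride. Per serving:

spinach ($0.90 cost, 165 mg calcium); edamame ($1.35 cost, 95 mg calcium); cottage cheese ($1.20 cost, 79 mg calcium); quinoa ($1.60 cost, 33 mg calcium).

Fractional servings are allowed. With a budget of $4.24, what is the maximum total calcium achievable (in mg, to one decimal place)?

Calcium per dollar: spinach 183.3, edamame 70.37, cottage cheese 65.83, quinoa 20.62.
With no serving limits, spend the whole cost allowance on spinach: $4.24 / $0.90 × 165 mg = 777.3 mg.

777.3 mg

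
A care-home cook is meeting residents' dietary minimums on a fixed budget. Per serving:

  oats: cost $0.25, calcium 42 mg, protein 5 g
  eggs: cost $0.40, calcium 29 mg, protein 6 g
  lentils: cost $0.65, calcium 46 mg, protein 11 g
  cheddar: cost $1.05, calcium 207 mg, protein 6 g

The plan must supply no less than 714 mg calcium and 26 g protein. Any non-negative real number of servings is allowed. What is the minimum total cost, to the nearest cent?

$3.67

At the optimum either one food covers both requirements or two foods hit both targets exactly; no other combination can be cheaper.
oats only: max(714/42, 26/5) = 17 servings → $4.25.
eggs only: max(714/29, 26/6) = 24.62 servings → $9.85.
lentils only: max(714/46, 26/11) = 15.52 servings → $10.09.
cheddar only: max(714/207, 26/6) = 4.333 servings → $4.55.
oats + eggs with both targets exact would need a negative amount; discard.
oats + lentils with both targets exact would need a negative amount; discard.
oats + cheddar with both tight: 1.402 servings and 3.165 servings → $3.67.
eggs + lentils: intersection lies outside the first quadrant.
eggs + cheddar with both tight: 1.028 servings and 3.305 servings → $3.88.
lentils + cheddar with both tight: 0.5487 servings and 3.327 servings → $3.85.
Cheapest feasible corner: $3.67.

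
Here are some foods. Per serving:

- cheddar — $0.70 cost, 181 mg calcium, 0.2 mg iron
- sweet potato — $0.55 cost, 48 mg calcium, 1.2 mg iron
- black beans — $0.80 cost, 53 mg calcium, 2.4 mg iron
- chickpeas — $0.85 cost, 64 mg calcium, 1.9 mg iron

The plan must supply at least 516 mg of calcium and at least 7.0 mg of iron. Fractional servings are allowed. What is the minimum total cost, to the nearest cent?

A basic optimal solution has at most two foods positive. Try each food alone and each pair with both targets met exactly.
cheddar only: max(516/181, 7.0/0.2) = 35 servings → $24.50.
sweet potato only: max(516/48, 7.0/1.2) = 10.75 servings → $5.91.
black beans only: max(516/53, 7.0/2.4) = 9.736 servings → $7.79.
chickpeas only: max(516/64, 7.0/1.9) = 8.062 servings → $6.85.
cheddar + sweet potato with both tight: 1.364 servings and 5.606 servings → $4.04.
cheddar + black beans with both tight: 2.047 servings and 2.746 servings → $3.63.
cheddar + chickpeas with both tight: 1.608 servings and 3.515 servings → $4.11.
sweet potato + black beans: the both-tight solution has a negative serving — not a feasible corner.
sweet potato + chickpeas with both targets exact would need a negative amount; discard.
black beans + chickpeas: the both-tight solution has a negative serving — not a feasible corner.
So the least-cost plan costs $3.63.

$3.63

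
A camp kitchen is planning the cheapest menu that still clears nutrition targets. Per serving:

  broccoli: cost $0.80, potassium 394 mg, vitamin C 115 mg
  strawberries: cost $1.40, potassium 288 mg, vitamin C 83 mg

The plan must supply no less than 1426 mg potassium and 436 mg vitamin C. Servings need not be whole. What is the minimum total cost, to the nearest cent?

With two linear requirements the optimum uses one or two foods; enumerate the corners.
broccoli only: max(1426/394, 436/115) = 3.791 servings → $3.03.
strawberries only: max(1426/288, 436/83) = 5.253 servings → $7.35.
broccoli + strawberries: the both-tight solution has a negative serving — not a feasible corner.
The minimum over all feasible corners is $3.03.

$3.03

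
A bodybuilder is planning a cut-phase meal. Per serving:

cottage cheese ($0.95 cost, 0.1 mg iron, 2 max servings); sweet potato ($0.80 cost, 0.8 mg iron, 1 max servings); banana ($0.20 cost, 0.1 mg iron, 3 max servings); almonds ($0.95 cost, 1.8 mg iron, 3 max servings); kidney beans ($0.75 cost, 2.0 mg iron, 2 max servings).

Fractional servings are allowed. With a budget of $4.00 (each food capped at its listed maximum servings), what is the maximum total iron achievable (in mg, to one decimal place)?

8.7 mg

Iron per dollar: kidney beans 2.667, almonds 1.895, sweet potato 1, banana 0.5, cottage cheese 0.1053.
Take 2 servings of kidney beans: spends $1.50, +4.0 mg iron (running total 4.0 mg).
Take 2.632 servings of almonds: spends $2.50, +4.7 mg iron (running total 8.7 mg).
Greedy by best ratio exhausts the cost allowance optimally: 8.7 mg.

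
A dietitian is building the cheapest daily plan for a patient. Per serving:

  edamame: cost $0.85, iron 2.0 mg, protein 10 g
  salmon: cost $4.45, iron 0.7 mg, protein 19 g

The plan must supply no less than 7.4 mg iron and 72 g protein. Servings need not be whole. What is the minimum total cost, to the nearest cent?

$6.12

A basic optimal solution has at most two foods positive. Try each food alone and each pair with both targets met exactly.
edamame only: max(7.4/2.0, 72/10) = 7.2 servings → $6.12.
salmon only: max(7.4/0.7, 72/19) = 10.57 servings → $47.04.
edamame + salmon with both tight: 2.91 servings and 2.258 servings → $12.52.
So the least-cost plan costs $6.12.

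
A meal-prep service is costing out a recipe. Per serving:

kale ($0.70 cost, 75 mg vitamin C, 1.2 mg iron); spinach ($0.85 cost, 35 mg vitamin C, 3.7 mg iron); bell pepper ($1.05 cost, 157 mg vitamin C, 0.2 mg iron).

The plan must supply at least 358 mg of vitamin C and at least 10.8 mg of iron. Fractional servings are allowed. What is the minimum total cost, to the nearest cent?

A basic optimal solution has at most two foods positive. Try each food alone and each pair with both targets met exactly.
kale only: max(358/75, 10.8/1.2) = 9 servings → $6.30.
spinach only: max(358/35, 10.8/3.7) = 10.23 servings → $8.69.
bell pepper only: max(358/157, 10.8/0.2) = 54 servings → $56.70.
kale + spinach with both tight: 4.02 servings and 1.615 servings → $4.19.
kale + bell pepper: intersection lies outside the first quadrant.
spinach + bell pepper with both tight: 2.83 servings and 1.649 servings → $4.14.
Cheapest feasible corner: $4.14.

$4.14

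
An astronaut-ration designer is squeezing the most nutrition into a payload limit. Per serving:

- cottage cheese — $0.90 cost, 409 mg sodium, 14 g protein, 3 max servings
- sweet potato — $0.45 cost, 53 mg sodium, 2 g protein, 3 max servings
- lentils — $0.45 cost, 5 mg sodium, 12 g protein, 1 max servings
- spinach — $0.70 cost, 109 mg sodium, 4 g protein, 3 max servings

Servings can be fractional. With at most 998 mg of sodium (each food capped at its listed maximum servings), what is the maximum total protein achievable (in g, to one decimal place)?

47.4 g

Protein per mg sodium: lentils 2.4, sweet potato 0.03774, spinach 0.0367, cottage cheese 0.03423.
Take 1 serving of lentils: uses 5 mg sodium, +12.0 g protein (running total 12.0 g).
Take 3 servings of sweet potato: uses 159 mg sodium, +6.0 g protein (running total 18.0 g).
Take 3 servings of spinach: uses 327 mg sodium, +12.0 g protein (running total 30.0 g).
Take 1.24 servings of cottage cheese: uses 507 mg sodium, +17.4 g protein (running total 47.4 g).
Filling greedily by protein-per-mg sodium is optimal for one linear limit, giving 47.4 g.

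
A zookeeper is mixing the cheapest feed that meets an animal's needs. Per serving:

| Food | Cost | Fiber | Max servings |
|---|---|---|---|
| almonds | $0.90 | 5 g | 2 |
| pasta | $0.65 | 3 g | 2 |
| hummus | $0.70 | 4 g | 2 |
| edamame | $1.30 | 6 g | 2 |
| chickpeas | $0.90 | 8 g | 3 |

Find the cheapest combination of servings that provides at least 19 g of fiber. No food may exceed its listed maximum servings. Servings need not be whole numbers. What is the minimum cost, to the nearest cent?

Cost per g of fiber: chickpeas $0.1125, hummus $0.1750, almonds $0.1800, pasta $0.2167, edamame $0.2167.
Take 2.375 servings of chickpeas: +19.0 g fiber for $2.14 (total $2.14, still need 0.0 g).
Filling from the cheapest source first is optimal under one linear minimum: $2.14.

$2.14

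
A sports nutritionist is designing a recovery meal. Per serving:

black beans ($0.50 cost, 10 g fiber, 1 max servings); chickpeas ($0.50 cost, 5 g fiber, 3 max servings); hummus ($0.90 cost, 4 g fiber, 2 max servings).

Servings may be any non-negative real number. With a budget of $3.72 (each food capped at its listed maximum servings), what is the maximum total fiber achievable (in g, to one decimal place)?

32.6 g

Fiber per dollar: black beans 20, chickpeas 10, hummus 4.444.
Take 1 serving of black beans: spends $0.50, +10.0 g fiber (running total 10.0 g).
Take 3 servings of chickpeas: spends $1.50, +15.0 g fiber (running total 25.0 g).
Take 1.911 servings of hummus: spends $1.72, +7.6 g fiber (running total 32.6 g).
Filling greedily by fiber-per-dollar is optimal for one linear limit, giving 32.6 g.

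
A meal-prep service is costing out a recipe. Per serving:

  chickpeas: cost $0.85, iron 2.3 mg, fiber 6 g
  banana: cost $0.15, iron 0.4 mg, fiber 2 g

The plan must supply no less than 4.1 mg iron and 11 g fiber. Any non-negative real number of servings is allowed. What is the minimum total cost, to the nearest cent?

$1.52

An LP optimum is at a vertex; with two nutrient constraints at most two foods are used. Check each candidate.
chickpeas only: max(4.1/2.3, 11/6) = 1.833 servings → $1.56.
banana only: max(4.1/0.4, 11/2) = 10.25 servings → $1.54.
chickpeas + banana with both tight: 1.727 servings and 0.3182 servings → $1.52.
The minimum over all feasible corners is $1.52.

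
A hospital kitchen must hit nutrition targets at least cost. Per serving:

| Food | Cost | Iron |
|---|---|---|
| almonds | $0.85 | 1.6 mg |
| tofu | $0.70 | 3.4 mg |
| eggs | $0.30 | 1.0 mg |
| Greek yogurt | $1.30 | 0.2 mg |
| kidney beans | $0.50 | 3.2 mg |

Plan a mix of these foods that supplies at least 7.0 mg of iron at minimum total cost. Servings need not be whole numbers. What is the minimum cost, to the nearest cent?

Cost per mg of iron: kidney beans $0.1562, tofu $0.2059, eggs $0.3000, almonds $0.5312, Greek yogurt $6.5000.
With no serving limits, use only kidney beans: 7.0 mg / 3.2 mg = 2.188 servings × $0.50 = $1.09.

$1.09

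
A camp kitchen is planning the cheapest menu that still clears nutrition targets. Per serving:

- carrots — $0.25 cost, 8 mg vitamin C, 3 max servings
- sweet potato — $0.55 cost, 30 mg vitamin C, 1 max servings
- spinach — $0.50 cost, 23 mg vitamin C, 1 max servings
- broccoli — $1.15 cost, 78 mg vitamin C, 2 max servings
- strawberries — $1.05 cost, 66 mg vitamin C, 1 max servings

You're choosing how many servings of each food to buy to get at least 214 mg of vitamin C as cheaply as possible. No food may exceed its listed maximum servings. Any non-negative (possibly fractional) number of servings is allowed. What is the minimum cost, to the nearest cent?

$3.22

Cost per mg of vitamin C: broccoli $0.0147, strawberries $0.0159, sweet potato $0.0183, spinach $0.0217, carrots $0.0312.
Take 2 servings of broccoli: +156.0 mg vitamin C for $2.30 (total $2.30, still need 58.0 mg).
Take 0.8788 servings of strawberries: +58.0 mg vitamin C for $0.92 (total $3.22, still need 0.0 mg).
Greedy by cheapest-per-mg is optimal for a single linear constraint, so the minimum cost is $3.22.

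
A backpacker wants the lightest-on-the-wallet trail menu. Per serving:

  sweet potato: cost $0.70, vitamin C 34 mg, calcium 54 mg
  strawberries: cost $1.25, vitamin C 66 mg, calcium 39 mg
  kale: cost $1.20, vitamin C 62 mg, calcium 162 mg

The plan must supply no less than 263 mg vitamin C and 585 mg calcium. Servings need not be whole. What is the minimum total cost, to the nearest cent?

$5.07

Minimising a linear cost over {vitamin C ≥ 263, calcium ≥ 585, servings ≥ 0} — the optimum is at a vertex, using one or two foods.
sweet potato only: max(263/34, 585/54) = 10.83 servings → $7.58.
strawberries only: max(263/66, 585/39) = 15 servings → $18.75.
kale only: max(263/62, 585/162) = 4.242 servings → $5.09.
sweet potato + strawberries: intersection lies outside the first quadrant.
sweet potato + kale with both tight: 2.933 servings and 2.633 servings → $5.21.
strawberries + kale with both tight: 0.7658 servings and 3.427 servings → $5.07.
The minimum over all feasible corners is $5.07.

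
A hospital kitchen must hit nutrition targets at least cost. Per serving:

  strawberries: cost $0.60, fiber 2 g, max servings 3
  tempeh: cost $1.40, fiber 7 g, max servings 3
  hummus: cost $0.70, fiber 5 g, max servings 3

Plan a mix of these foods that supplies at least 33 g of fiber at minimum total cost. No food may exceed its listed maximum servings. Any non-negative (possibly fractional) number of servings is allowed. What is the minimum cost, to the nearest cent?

Cost per g of fiber: hummus $0.1400, tempeh $0.2000, strawberries $0.3000.
Take 3 servings of hummus: +15.0 g fiber for $2.10 (total $2.10, still need 18.0 g).
Take 2.571 servings of tempeh: +18.0 g fiber for $3.60 (total $5.70, still need 0.0 g).
Filling from the cheapest source first is optimal under one linear minimum: $5.70.

$5.70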